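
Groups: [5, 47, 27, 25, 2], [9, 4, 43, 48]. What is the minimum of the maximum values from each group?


Find max of each group:
  Group 1: [5, 47, 27, 25, 2] -> max = 47
  Group 2: [9, 4, 43, 48] -> max = 48
Maxes: [47, 48]
Minimum of maxes = 47
Final answer: 47


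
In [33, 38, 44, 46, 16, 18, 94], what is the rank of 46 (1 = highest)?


Sort descending: [94, 46, 44, 38, 33, 18, 16]
Find 46 in the sorted list.
46 is at position 2.
Final answer: 2


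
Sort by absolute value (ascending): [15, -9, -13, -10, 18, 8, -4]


Compute absolute values:
  |15| = 15
  |-9| = 9
  |-13| = 13
  |-10| = 10
  |18| = 18
  |8| = 8
  |-4| = 4
Absolute values in increasing order: 4 < 8 < 9 < 10 < 13 < 15 < 18
Listing the original numbers in that order gives the answer.
Final answer: [-4, 8, -9, -10, -13, 15, 18]


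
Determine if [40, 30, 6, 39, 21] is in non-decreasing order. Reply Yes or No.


Check consecutive pairs:
  40 <= 30? False
  30 <= 6? False
  6 <= 39? True
  39 <= 21? False
3 consecutive pair(s) are out of order, so the list is not sorted.
Final answer: No


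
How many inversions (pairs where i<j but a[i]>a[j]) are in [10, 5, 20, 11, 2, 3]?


For each element, count the later elements that are smaller than it:
  10 (index 0): smaller elements after it = [5, 2, 3] -> 3
  5 (index 1): smaller elements after it = [2, 3] -> 2
  20 (index 2): smaller elements after it = [11, 2, 3] -> 3
  11 (index 3): smaller elements after it = [2, 3] -> 2
  2 (index 4): smaller elements after it = [] -> 0
Total inversions = 3 + 2 + 3 + 2 + 0 = 10
Final answer: 10


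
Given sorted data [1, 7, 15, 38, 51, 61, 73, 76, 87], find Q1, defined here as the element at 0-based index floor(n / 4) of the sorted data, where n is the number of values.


The list has n = 9 elements.
Q1 index = floor(9 / 4) = floor(2.25) = 2
Counting from index 0 in the sorted data, the element at index 2 is 15.
Final answer: 15


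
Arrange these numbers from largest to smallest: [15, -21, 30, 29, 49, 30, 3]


Original list: [15, -21, 30, 29, 49, 30, 3]
Repeatedly take the largest remaining element:
  Remaining [15, -21, 30, 29, 49, 30, 3] -> largest is 49
  Remaining [15, -21, 30, 29, 30, 3] -> largest is 30
  Remaining [15, -21, 29, 30, 3] -> largest is 30
  Remaining [15, -21, 29, 3] -> largest is 29
  Remaining [15, -21, 3] -> largest is 15
  Remaining [-21, 3] -> largest is 3
  Remaining [-21] -> largest is -21
Collecting the picks in order gives the descending list.
Final answer: [49, 30, 30, 29, 15, 3, -21]


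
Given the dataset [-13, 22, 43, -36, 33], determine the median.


First, sort the list: [-36, -13, 22, 33, 43]
The list has 5 elements (odd count).
The middle index is 2 (0-based), and the element there is 22.
Final answer: 22


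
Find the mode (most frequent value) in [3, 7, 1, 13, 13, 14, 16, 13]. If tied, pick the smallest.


Count the frequency of each value:
  1 appears 1 time(s)
  3 appears 1 time(s)
  7 appears 1 time(s)
  13 appears 3 time(s)
  14 appears 1 time(s)
  16 appears 1 time(s)
Maximum frequency is 3.
Only 13 reaches that frequency, so it is the mode.
Final answer: 13


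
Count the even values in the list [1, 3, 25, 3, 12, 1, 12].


Check each element:
  1 is odd
  3 is odd
  25 is odd
  3 is odd
  12 is even
  1 is odd
  12 is even
Evens: [12, 12]
Count of evens = 2
Final answer: 2


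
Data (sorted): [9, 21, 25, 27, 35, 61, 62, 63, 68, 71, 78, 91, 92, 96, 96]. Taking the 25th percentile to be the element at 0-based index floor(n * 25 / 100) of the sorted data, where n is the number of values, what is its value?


The dataset has n = 15 elements.
Index = floor(15 * 25 / 100) = floor(375 / 100) = floor(3.75) = 3
Counting from index 0 in the sorted data, the element at index 3 is 27.
Final answer: 27


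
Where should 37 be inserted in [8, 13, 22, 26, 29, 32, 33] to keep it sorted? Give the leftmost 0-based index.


List is sorted: [8, 13, 22, 26, 29, 32, 33]
We need the leftmost position where 37 can be inserted, i.e. the first index whose element is >= 37 (or the end of the list if none is).
Binary search with low=0, high=7 (0-based indices):
  low=0, high=7, mid=3: a[3]=26 < 37, so low = 4
  low=4, high=7, mid=5: a[5]=32 < 37, so low = 6
  low=6, high=7, mid=6: a[6]=33 < 37, so low = 7
Now low = high = 7, so the insertion index is 7.
Final answer: 7


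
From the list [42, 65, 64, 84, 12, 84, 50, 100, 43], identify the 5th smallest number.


Sort ascending: [12, 42, 43, 50, 64, 65, 84, 84, 100]
The 5th element (1-indexed) is at index 4.
Value = 64
Final answer: 64


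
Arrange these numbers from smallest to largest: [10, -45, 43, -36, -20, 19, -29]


Original list: [10, -45, 43, -36, -20, 19, -29]
Repeatedly take the smallest remaining element:
  Remaining [10, -45, 43, -36, -20, 19, -29] -> smallest is -45
  Remaining [10, 43, -36, -20, 19, -29] -> smallest is -36
  Remaining [10, 43, -20, 19, -29] -> smallest is -29
  Remaining [10, 43, -20, 19] -> smallest is -20
  Remaining [10, 43, 19] -> smallest is 10
  Remaining [43, 19] -> smallest is 19
  Remaining [43] -> smallest is 43
Collecting the picks in order gives the sorted list.
Final answer: [-45, -36, -29, -20, 10, 19, 43]


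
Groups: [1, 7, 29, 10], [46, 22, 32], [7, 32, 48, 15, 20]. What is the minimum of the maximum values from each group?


Find max of each group:
  Group 1: [1, 7, 29, 10] -> max = 29
  Group 2: [46, 22, 32] -> max = 46
  Group 3: [7, 32, 48, 15, 20] -> max = 48
Maxes: [29, 46, 48]
Minimum of maxes = 29
Final answer: 29


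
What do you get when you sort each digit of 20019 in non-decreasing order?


The number 20019 has digits: 2, 0, 0, 1, 9
Sorted: 0, 0, 1, 2, 9
Joining the sorted digits gives the result.
Final answer: 00129


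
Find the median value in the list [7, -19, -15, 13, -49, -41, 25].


First, sort the list: [-49, -41, -19, -15, 7, 13, 25]
The list has 7 elements (odd count).
The middle index is 3 (0-based), and the element there is -15.
Final answer: -15


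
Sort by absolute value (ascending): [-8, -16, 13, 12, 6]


Compute absolute values:
  |-8| = 8
  |-16| = 16
  |13| = 13
  |12| = 12
  |6| = 6
Absolute values in increasing order: 6 < 8 < 12 < 13 < 16
Listing the original numbers in that order gives the answer.
Final answer: [6, -8, 12, 13, -16]


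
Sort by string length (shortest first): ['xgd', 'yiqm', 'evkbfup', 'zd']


Compute lengths:
  'xgd' has length 3
  'yiqm' has length 4
  'evkbfup' has length 7
  'zd' has length 2
Lengths in increasing order: 2 < 3 < 4 < 7
Listing the words in that order gives the answer.
Final answer: ['zd', 'xgd', 'yiqm', 'evkbfup']


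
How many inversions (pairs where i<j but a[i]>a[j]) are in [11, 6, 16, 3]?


For each element, count the later elements that are smaller than it:
  11 (index 0): smaller elements after it = [6, 3] -> 2
  6 (index 1): smaller elements after it = [3] -> 1
  16 (index 2): smaller elements after it = [3] -> 1
Total inversions = 2 + 1 + 1 = 4
Final answer: 4


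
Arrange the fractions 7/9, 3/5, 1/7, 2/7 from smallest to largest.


Convert to decimal for comparison:
  7/9 = 0.7778
  3/5 = 0.6
  1/7 = 0.1429
  2/7 = 0.2857
Decimals in increasing order: 0.1429 < 0.2857 < 0.6 < 0.7778
Writing each back as its fraction gives the sorted order.
Final answer: 1/7, 2/7, 3/5, 7/9


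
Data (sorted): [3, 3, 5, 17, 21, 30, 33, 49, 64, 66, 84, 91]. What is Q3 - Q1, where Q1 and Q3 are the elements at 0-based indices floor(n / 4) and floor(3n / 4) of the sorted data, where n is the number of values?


The data has n = 12 elements.
Q1 index = floor(12 / 4) = floor(3) = 3; Q3 index = floor(3 * 12 / 4) = floor(9) = 9
Q1 = element at index 3 = 17
Q3 = element at index 9 = 66
IQR = 66 - 17 = 49
Final answer: 49


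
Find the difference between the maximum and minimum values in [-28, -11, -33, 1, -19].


Maximum value: 1
Minimum value: -33
Range = 1 - (-33) = 34
Final answer: 34


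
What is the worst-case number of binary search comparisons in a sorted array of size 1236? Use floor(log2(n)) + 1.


Binary search halves the search space each step.
Maximum comparisons = floor(log2(1236)) + 1
log2(1236) = 10.2715
floor(log2(1236)) = 10, so 10 + 1 = 11
Final answer: 11


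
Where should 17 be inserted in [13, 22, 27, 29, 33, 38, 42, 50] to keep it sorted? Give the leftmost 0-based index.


List is sorted: [13, 22, 27, 29, 33, 38, 42, 50]
We need the leftmost position where 17 can be inserted, i.e. the first index whose element is >= 17 (or the end of the list if none is).
Binary search with low=0, high=8 (0-based indices):
  low=0, high=8, mid=4: a[4]=33 >= 17, so high = 4
  low=0, high=4, mid=2: a[2]=27 >= 17, so high = 2
  low=0, high=2, mid=1: a[1]=22 >= 17, so high = 1
  low=0, high=1, mid=0: a[0]=13 < 17, so low = 1
Now low = high = 1, so the insertion index is 1.
Final answer: 1


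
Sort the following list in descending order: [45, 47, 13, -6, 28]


Original list: [45, 47, 13, -6, 28]
Repeatedly take the largest remaining element:
  Remaining [45, 47, 13, -6, 28] -> largest is 47
  Remaining [45, 13, -6, 28] -> largest is 45
  Remaining [13, -6, 28] -> largest is 28
  Remaining [13, -6] -> largest is 13
  Remaining [-6] -> largest is -6
Collecting the picks in order gives the descending list.
Final answer: [47, 45, 28, 13, -6]


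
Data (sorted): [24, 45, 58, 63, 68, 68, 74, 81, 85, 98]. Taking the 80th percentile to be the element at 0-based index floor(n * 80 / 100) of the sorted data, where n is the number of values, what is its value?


The dataset has n = 10 elements.
Index = floor(10 * 80 / 100) = floor(800 / 100) = floor(8) = 8
Counting from index 0 in the sorted data, the element at index 8 is 85.
Final answer: 85


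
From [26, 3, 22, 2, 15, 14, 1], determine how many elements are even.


Check each element:
  26 is even
  3 is odd
  22 is even
  2 is even
  15 is odd
  14 is even
  1 is odd
Evens: [26, 22, 2, 14]
Count of evens = 4
Final answer: 4


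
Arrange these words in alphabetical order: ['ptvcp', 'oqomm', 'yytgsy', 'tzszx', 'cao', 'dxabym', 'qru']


Compare strings character by character (the first differing letter decides):
  'cao' < 'dxabym' since 'c' < 'd' at position 1
  'dxabym' < 'oqomm' since 'd' < 'o' at position 1
  'oqomm' < 'ptvcp' since 'o' < 'p' at position 1
  'ptvcp' < 'qru' since 'p' < 'q' at position 1
  'qru' < 'tzszx' since 'q' < 't' at position 1
  'tzszx' < 'yytgsy' since 't' < 'y' at position 1
Chaining these comparisons gives the alphabetical order.
Final answer: ['cao', 'dxabym', 'oqomm', 'ptvcp', 'qru', 'tzszx', 'yytgsy']


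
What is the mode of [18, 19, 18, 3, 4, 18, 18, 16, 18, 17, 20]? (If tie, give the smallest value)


Count the frequency of each value:
  3 appears 1 time(s)
  4 appears 1 time(s)
  16 appears 1 time(s)
  17 appears 1 time(s)
  18 appears 5 time(s)
  19 appears 1 time(s)
  20 appears 1 time(s)
Maximum frequency is 5.
Only 18 reaches that frequency, so it is the mode.
Final answer: 18


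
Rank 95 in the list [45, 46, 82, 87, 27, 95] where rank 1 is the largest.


Sort descending: [95, 87, 82, 46, 45, 27]
Find 95 in the sorted list.
95 is at position 1.
Final answer: 1


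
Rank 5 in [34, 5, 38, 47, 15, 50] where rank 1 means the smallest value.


Sort ascending: [5, 15, 34, 38, 47, 50]
Find 5 in the sorted list.
5 is at position 1 (1-indexed).
Final answer: 1


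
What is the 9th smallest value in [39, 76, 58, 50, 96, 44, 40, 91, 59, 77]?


Sort ascending: [39, 40, 44, 50, 58, 59, 76, 77, 91, 96]
The 9th element (1-indexed) is at index 8.
Value = 91
Final answer: 91


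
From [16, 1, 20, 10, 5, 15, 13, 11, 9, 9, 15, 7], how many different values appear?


List all unique values:
Distinct values: [1, 5, 7, 9, 10, 11, 13, 15, 16, 20]
Count = 10
Final answer: 10


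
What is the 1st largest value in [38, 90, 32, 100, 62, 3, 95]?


Sort descending: [100, 95, 90, 62, 38, 32, 3]
The 1st element (1-indexed) is at index 0.
Value = 100
Final answer: 100


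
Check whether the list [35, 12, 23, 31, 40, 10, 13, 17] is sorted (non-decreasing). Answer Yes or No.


Check consecutive pairs:
  35 <= 12? False
  12 <= 23? True
  23 <= 31? True
  31 <= 40? True
  40 <= 10? False
  10 <= 13? True
  13 <= 17? True
2 consecutive pair(s) are out of order, so the list is not sorted.
Final answer: No


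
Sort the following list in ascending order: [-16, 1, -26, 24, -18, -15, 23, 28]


Original list: [-16, 1, -26, 24, -18, -15, 23, 28]
Repeatedly take the smallest remaining element:
  Remaining [-16, 1, -26, 24, -18, -15, 23, 28] -> smallest is -26
  Remaining [-16, 1, 24, -18, -15, 23, 28] -> smallest is -18
  Remaining [-16, 1, 24, -15, 23, 28] -> smallest is -16
  Remaining [1, 24, -15, 23, 28] -> smallest is -15
  Remaining [1, 24, 23, 28] -> smallest is 1
  Remaining [24, 23, 28] -> smallest is 23
  Remaining [24, 28] -> smallest is 24
  Remaining [28] -> smallest is 28
Collecting the picks in order gives the sorted list.
Final answer: [-26, -18, -16, -15, 1, 23, 24, 28]


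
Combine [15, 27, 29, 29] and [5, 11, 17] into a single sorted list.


List A: [15, 27, 29, 29]
List B: [5, 11, 17]
Repeatedly compare the front elements and take the smaller:
  15 vs 5 -> take 5
  15 vs 11 -> take 11
  15 vs 17 -> take 15
  27 vs 17 -> take 17
  B is exhausted; append the rest of A: [27, 29, 29]
Final answer: [5, 11, 15, 17, 27, 29, 29]


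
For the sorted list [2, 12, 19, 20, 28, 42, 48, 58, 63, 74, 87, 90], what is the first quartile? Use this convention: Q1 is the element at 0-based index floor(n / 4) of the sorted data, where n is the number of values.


The list has n = 12 elements.
Q1 index = floor(12 / 4) = floor(3) = 3
Counting from index 0 in the sorted data, the element at index 3 is 20.
Final answer: 20


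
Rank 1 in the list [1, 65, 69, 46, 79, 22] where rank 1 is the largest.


Sort descending: [79, 69, 65, 46, 22, 1]
Find 1 in the sorted list.
1 is at position 6.
Final answer: 6


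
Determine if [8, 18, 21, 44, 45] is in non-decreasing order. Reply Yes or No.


Check consecutive pairs:
  8 <= 18? True
  18 <= 21? True
  21 <= 44? True
  44 <= 45? True
Every consecutive pair is in order, so the list is non-decreasing.
Final answer: Yes


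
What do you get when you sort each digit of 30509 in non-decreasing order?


The number 30509 has digits: 3, 0, 5, 0, 9
Sorted: 0, 0, 3, 5, 9
Joining the sorted digits gives the result.
Final answer: 00359


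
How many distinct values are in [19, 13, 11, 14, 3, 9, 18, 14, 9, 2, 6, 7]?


List all unique values:
Distinct values: [2, 3, 6, 7, 9, 11, 13, 14, 18, 19]
Count = 10
Final answer: 10


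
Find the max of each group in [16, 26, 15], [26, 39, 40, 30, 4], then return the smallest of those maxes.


Find max of each group:
  Group 1: [16, 26, 15] -> max = 26
  Group 2: [26, 39, 40, 30, 4] -> max = 40
Maxes: [26, 40]
Minimum of maxes = 26
Final answer: 26


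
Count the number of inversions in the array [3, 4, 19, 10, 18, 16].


For each element, count the later elements that are smaller than it:
  3 (index 0): smaller elements after it = [] -> 0
  4 (index 1): smaller elements after it = [] -> 0
  19 (index 2): smaller elements after it = [10, 18, 16] -> 3
  10 (index 3): smaller elements after it = [] -> 0
  18 (index 4): smaller elements after it = [16] -> 1
Total inversions = 0 + 0 + 3 + 0 + 1 = 4
Final answer: 4


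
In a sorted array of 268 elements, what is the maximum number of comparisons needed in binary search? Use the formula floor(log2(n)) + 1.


Binary search halves the search space each step.
Maximum comparisons = floor(log2(268)) + 1
log2(268) = 8.0661
floor(log2(268)) = 8, so 8 + 1 = 9
Final answer: 9


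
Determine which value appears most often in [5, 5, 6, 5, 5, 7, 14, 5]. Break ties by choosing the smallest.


Count the frequency of each value:
  5 appears 5 time(s)
  6 appears 1 time(s)
  7 appears 1 time(s)
  14 appears 1 time(s)
Maximum frequency is 5.
Only 5 reaches that frequency, so it is the mode.
Final answer: 5


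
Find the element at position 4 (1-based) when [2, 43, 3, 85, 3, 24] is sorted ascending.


Sort ascending: [2, 3, 3, 24, 43, 85]
The 4th element (1-indexed) is at index 3.
Value = 24
Final answer: 24


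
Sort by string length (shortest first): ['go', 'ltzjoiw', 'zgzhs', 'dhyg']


Compute lengths:
  'go' has length 2
  'ltzjoiw' has length 7
  'zgzhs' has length 5
  'dhyg' has length 4
Lengths in increasing order: 2 < 4 < 5 < 7
Listing the words in that order gives the answer.
Final answer: ['go', 'dhyg', 'zgzhs', 'ltzjoiw']


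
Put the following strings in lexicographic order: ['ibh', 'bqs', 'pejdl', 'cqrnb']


Compare strings character by character (the first differing letter decides):
  'bqs' < 'cqrnb' since 'b' < 'c' at position 1
  'cqrnb' < 'ibh' since 'c' < 'i' at position 1
  'ibh' < 'pejdl' since 'i' < 'p' at position 1
Chaining these comparisons gives the alphabetical order.
Final answer: ['bqs', 'cqrnb', 'ibh', 'pejdl']


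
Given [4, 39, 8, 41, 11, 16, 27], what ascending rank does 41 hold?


Sort ascending: [4, 8, 11, 16, 27, 39, 41]
Find 41 in the sorted list.
41 is at position 7 (1-indexed).
Final answer: 7


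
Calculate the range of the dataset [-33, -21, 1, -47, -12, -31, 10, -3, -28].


Maximum value: 10
Minimum value: -47
Range = 10 - (-47) = 57
Final answer: 57


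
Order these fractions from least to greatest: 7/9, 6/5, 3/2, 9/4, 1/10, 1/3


Convert to decimal for comparison:
  7/9 = 0.7778
  6/5 = 1.2
  3/2 = 1.5
  9/4 = 2.25
  1/10 = 0.1
  1/3 = 0.3333
Decimals in increasing order: 0.1 < 0.3333 < 0.7778 < 1.2 < 1.5 < 2.25
Writing each back as its fraction gives the sorted order.
Final answer: 1/10, 1/3, 7/9, 6/5, 3/2, 9/4


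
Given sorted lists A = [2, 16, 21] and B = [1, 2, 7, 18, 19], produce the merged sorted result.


List A: [2, 16, 21]
List B: [1, 2, 7, 18, 19]
Repeatedly compare the front elements and take the smaller:
  2 vs 1 -> take 1
  2 vs 2 -> take 2
  16 vs 2 -> take 2
  16 vs 7 -> take 7
  16 vs 18 -> take 16
  21 vs 18 -> take 18
  21 vs 19 -> take 19
  B is exhausted; append the rest of A: [21]
Final answer: [1, 2, 2, 7, 16, 18, 19, 21]


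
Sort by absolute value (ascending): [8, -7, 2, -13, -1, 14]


Compute absolute values:
  |8| = 8
  |-7| = 7
  |2| = 2
  |-13| = 13
  |-1| = 1
  |14| = 14
Absolute values in increasing order: 1 < 2 < 7 < 8 < 13 < 14
Listing the original numbers in that order gives the answer.
Final answer: [-1, 2, -7, 8, -13, 14]


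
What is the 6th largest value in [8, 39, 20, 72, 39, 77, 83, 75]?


Sort descending: [83, 77, 75, 72, 39, 39, 20, 8]
The 6th element (1-indexed) is at index 5.
Value = 39
Final answer: 39


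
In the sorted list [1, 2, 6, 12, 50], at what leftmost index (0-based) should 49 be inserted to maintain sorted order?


List is sorted: [1, 2, 6, 12, 50]
We need the leftmost position where 49 can be inserted, i.e. the first index whose element is >= 49 (or the end of the list if none is).
Binary search with low=0, high=5 (0-based indices):
  low=0, high=5, mid=2: a[2]=6 < 49, so low = 3
  low=3, high=5, mid=4: a[4]=50 >= 49, so high = 4
  low=3, high=4, mid=3: a[3]=12 < 49, so low = 4
Now low = high = 4, so the insertion index is 4.
Final answer: 4


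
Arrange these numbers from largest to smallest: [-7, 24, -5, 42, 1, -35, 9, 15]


Original list: [-7, 24, -5, 42, 1, -35, 9, 15]
Repeatedly take the largest remaining element:
  Remaining [-7, 24, -5, 42, 1, -35, 9, 15] -> largest is 42
  Remaining [-7, 24, -5, 1, -35, 9, 15] -> largest is 24
  Remaining [-7, -5, 1, -35, 9, 15] -> largest is 15
  Remaining [-7, -5, 1, -35, 9] -> largest is 9
  Remaining [-7, -5, 1, -35] -> largest is 1
  Remaining [-7, -5, -35] -> largest is -5
  Remaining [-7, -35] -> largest is -7
  Remaining [-35] -> largest is -35
Collecting the picks in order gives the descending list.
Final answer: [42, 24, 15, 9, 1, -5, -7, -35]


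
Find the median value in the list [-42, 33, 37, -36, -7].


First, sort the list: [-42, -36, -7, 33, 37]
The list has 5 elements (odd count).
The middle index is 2 (0-based), and the element there is -7.
Final answer: -7


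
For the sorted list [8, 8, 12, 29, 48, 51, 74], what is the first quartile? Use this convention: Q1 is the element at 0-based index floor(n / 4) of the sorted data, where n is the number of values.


The list has n = 7 elements.
Q1 index = floor(7 / 4) = floor(1.75) = 1
Counting from index 0 in the sorted data, the element at index 1 is 8.
Final answer: 8


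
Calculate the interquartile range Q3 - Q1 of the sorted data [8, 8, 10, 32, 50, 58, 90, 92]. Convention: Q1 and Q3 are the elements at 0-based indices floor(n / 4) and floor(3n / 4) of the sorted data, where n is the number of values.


The data has n = 8 elements.
Q1 index = floor(8 / 4) = floor(2) = 2; Q3 index = floor(3 * 8 / 4) = floor(6) = 6
Q1 = element at index 2 = 10
Q3 = element at index 6 = 90
IQR = 90 - 10 = 80
Final answer: 80


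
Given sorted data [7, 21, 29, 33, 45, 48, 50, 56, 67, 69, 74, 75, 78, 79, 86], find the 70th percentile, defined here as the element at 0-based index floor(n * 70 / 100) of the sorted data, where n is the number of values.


The dataset has n = 15 elements.
Index = floor(15 * 70 / 100) = floor(1050 / 100) = floor(10.5) = 10
Counting from index 0 in the sorted data, the element at index 10 is 74.
Final answer: 74


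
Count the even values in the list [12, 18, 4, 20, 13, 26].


Check each element:
  12 is even
  18 is even
  4 is even
  20 is even
  13 is odd
  26 is even
Evens: [12, 18, 4, 20, 26]
Count of evens = 5
Final answer: 5


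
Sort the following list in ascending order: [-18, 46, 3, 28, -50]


Original list: [-18, 46, 3, 28, -50]
Repeatedly take the smallest remaining element:
  Remaining [-18, 46, 3, 28, -50] -> smallest is -50
  Remaining [-18, 46, 3, 28] -> smallest is -18
  Remaining [46, 3, 28] -> smallest is 3
  Remaining [46, 28] -> smallest is 28
  Remaining [46] -> smallest is 46
Collecting the picks in order gives the sorted list.
Final answer: [-50, -18, 3, 28, 46]


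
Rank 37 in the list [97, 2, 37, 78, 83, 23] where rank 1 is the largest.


Sort descending: [97, 83, 78, 37, 23, 2]
Find 37 in the sorted list.
37 is at position 4.
Final answer: 4


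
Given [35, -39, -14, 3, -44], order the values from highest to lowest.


Original list: [35, -39, -14, 3, -44]
Repeatedly take the largest remaining element:
  Remaining [35, -39, -14, 3, -44] -> largest is 35
  Remaining [-39, -14, 3, -44] -> largest is 3
  Remaining [-39, -14, -44] -> largest is -14
  Remaining [-39, -44] -> largest is -39
  Remaining [-44] -> largest is -44
Collecting the picks in order gives the descending list.
Final answer: [35, 3, -14, -39, -44]


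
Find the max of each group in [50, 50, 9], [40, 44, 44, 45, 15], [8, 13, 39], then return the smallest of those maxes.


Find max of each group:
  Group 1: [50, 50, 9] -> max = 50
  Group 2: [40, 44, 44, 45, 15] -> max = 45
  Group 3: [8, 13, 39] -> max = 39
Maxes: [50, 45, 39]
Minimum of maxes = 39
Final answer: 39


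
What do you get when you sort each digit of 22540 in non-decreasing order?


The number 22540 has digits: 2, 2, 5, 4, 0
Sorted: 0, 2, 2, 4, 5
Joining the sorted digits gives the result.
Final answer: 02245


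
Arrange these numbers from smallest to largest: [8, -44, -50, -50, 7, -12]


Original list: [8, -44, -50, -50, 7, -12]
Repeatedly take the smallest remaining element:
  Remaining [8, -44, -50, -50, 7, -12] -> smallest is -50
  Remaining [8, -44, -50, 7, -12] -> smallest is -50
  Remaining [8, -44, 7, -12] -> smallest is -44
  Remaining [8, 7, -12] -> smallest is -12
  Remaining [8, 7] -> smallest is 7
  Remaining [8] -> smallest is 8
Collecting the picks in order gives the sorted list.
Final answer: [-50, -50, -44, -12, 7, 8]


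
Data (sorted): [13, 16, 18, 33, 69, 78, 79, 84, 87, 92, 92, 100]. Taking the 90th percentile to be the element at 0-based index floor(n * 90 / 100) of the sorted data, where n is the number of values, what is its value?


The dataset has n = 12 elements.
Index = floor(12 * 90 / 100) = floor(1080 / 100) = floor(10.8) = 10
Counting from index 0 in the sorted data, the element at index 10 is 92.
Final answer: 92


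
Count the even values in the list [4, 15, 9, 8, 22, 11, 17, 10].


Check each element:
  4 is even
  15 is odd
  9 is odd
  8 is even
  22 is even
  11 is odd
  17 is odd
  10 is even
Evens: [4, 8, 22, 10]
Count of evens = 4
Final answer: 4


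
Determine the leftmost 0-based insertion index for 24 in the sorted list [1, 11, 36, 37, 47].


List is sorted: [1, 11, 36, 37, 47]
We need the leftmost position where 24 can be inserted, i.e. the first index whose element is >= 24 (or the end of the list if none is).
Binary search with low=0, high=5 (0-based indices):
  low=0, high=5, mid=2: a[2]=36 >= 24, so high = 2
  low=0, high=2, mid=1: a[1]=11 < 24, so low = 2
Now low = high = 2, so the insertion index is 2.
Final answer: 2


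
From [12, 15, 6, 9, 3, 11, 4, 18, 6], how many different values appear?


List all unique values:
Distinct values: [3, 4, 6, 9, 11, 12, 15, 18]
Count = 8
Final answer: 8


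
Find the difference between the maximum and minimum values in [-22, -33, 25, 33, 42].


Maximum value: 42
Minimum value: -33
Range = 42 - (-33) = 75
Final answer: 75


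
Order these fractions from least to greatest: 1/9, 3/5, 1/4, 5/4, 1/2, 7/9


Convert to decimal for comparison:
  1/9 = 0.1111
  3/5 = 0.6
  1/4 = 0.25
  5/4 = 1.25
  1/2 = 0.5
  7/9 = 0.7778
Decimals in increasing order: 0.1111 < 0.25 < 0.5 < 0.6 < 0.7778 < 1.25
Writing each back as its fraction gives the sorted order.
Final answer: 1/9, 1/4, 1/2, 3/5, 7/9, 5/4


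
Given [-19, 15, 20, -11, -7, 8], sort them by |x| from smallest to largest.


Compute absolute values:
  |-19| = 19
  |15| = 15
  |20| = 20
  |-11| = 11
  |-7| = 7
  |8| = 8
Absolute values in increasing order: 7 < 8 < 11 < 15 < 19 < 20
Listing the original numbers in that order gives the answer.
Final answer: [-7, 8, -11, 15, -19, 20]


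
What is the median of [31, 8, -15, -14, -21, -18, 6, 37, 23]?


First, sort the list: [-21, -18, -15, -14, 6, 8, 23, 31, 37]
The list has 9 elements (odd count).
The middle index is 4 (0-based), and the element there is 6.
Final answer: 6


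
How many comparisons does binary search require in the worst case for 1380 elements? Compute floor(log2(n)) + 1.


Binary search halves the search space each step.
Maximum comparisons = floor(log2(1380)) + 1
log2(1380) = 10.4305
floor(log2(1380)) = 10, so 10 + 1 = 11
Final answer: 11


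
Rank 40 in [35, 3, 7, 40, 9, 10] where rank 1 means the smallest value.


Sort ascending: [3, 7, 9, 10, 35, 40]
Find 40 in the sorted list.
40 is at position 6 (1-indexed).
Final answer: 6


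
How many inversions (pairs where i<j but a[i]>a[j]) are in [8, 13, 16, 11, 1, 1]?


For each element, count the later elements that are smaller than it:
  8 (index 0): smaller elements after it = [1, 1] -> 2
  13 (index 1): smaller elements after it = [11, 1, 1] -> 3
  16 (index 2): smaller elements after it = [11, 1, 1] -> 3
  11 (index 3): smaller elements after it = [1, 1] -> 2
  1 (index 4): smaller elements after it = [] -> 0
Total inversions = 2 + 3 + 3 + 2 + 0 = 10
Final answer: 10


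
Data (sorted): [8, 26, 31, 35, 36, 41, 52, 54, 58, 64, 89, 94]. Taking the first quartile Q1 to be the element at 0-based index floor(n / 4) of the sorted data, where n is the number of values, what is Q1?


The list has n = 12 elements.
Q1 index = floor(12 / 4) = floor(3) = 3
Counting from index 0 in the sorted data, the element at index 3 is 35.
Final answer: 35


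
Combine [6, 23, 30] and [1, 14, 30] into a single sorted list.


List A: [6, 23, 30]
List B: [1, 14, 30]
Repeatedly compare the front elements and take the smaller:
  6 vs 1 -> take 1
  6 vs 14 -> take 6
  23 vs 14 -> take 14
  23 vs 30 -> take 23
  30 vs 30 -> take 30
  A is exhausted; append the rest of B: [30]
Final answer: [1, 6, 14, 23, 30, 30]


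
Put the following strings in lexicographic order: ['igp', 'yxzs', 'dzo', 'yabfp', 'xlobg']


Compare strings character by character (the first differing letter decides):
  'dzo' < 'igp' since 'd' < 'i' at position 1
  'igp' < 'xlobg' since 'i' < 'x' at position 1
  'xlobg' < 'yabfp' since 'x' < 'y' at position 1
  'yabfp' < 'yxzs' since 'a' < 'x' at position 2
Chaining these comparisons gives the alphabetical order.
Final answer: ['dzo', 'igp', 'xlobg', 'yabfp', 'yxzs']


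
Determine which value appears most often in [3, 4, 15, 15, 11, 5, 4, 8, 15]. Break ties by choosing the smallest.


Count the frequency of each value:
  3 appears 1 time(s)
  4 appears 2 time(s)
  5 appears 1 time(s)
  8 appears 1 time(s)
  11 appears 1 time(s)
  15 appears 3 time(s)
Maximum frequency is 3.
Only 15 reaches that frequency, so it is the mode.
Final answer: 15


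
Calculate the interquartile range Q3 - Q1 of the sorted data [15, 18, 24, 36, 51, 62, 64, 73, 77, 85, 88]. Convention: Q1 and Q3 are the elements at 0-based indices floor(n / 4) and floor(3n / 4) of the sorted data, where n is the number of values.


The data has n = 11 elements.
Q1 index = floor(11 / 4) = floor(2.75) = 2; Q3 index = floor(3 * 11 / 4) = floor(8.25) = 8
Q1 = element at index 2 = 24
Q3 = element at index 8 = 77
IQR = 77 - 24 = 53
Final answer: 53


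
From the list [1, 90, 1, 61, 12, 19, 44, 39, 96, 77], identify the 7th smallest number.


Sort ascending: [1, 1, 12, 19, 39, 44, 61, 77, 90, 96]
The 7th element (1-indexed) is at index 6.
Value = 61
Final answer: 61


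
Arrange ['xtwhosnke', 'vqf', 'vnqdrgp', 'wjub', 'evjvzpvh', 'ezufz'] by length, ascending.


Compute lengths:
  'xtwhosnke' has length 9
  'vqf' has length 3
  'vnqdrgp' has length 7
  'wjub' has length 4
  'evjvzpvh' has length 8
  'ezufz' has length 5
Lengths in increasing order: 3 < 4 < 5 < 7 < 8 < 9
Listing the words in that order gives the answer.
Final answer: ['vqf', 'wjub', 'ezufz', 'vnqdrgp', 'evjvzpvh', 'xtwhosnke']


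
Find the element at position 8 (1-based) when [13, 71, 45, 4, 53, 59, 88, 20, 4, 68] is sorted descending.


Sort descending: [88, 71, 68, 59, 53, 45, 20, 13, 4, 4]
The 8th element (1-indexed) is at index 7.
Value = 13
Final answer: 13


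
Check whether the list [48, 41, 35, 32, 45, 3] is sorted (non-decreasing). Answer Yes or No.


Check consecutive pairs:
  48 <= 41? False
  41 <= 35? False
  35 <= 32? False
  32 <= 45? True
  45 <= 3? False
4 consecutive pair(s) are out of order, so the list is not sorted.
Final answer: No


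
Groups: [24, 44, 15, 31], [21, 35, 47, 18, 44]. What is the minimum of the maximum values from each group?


Find max of each group:
  Group 1: [24, 44, 15, 31] -> max = 44
  Group 2: [21, 35, 47, 18, 44] -> max = 47
Maxes: [44, 47]
Minimum of maxes = 44
Final answer: 44


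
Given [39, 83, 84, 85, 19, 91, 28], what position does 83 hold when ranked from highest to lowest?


Sort descending: [91, 85, 84, 83, 39, 28, 19]
Find 83 in the sorted list.
83 is at position 4.
Final answer: 4


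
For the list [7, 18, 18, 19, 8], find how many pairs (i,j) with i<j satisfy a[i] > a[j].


For each element, count the later elements that are smaller than it:
  7 (index 0): smaller elements after it = [] -> 0
  18 (index 1): smaller elements after it = [8] -> 1
  18 (index 2): smaller elements after it = [8] -> 1
  19 (index 3): smaller elements after it = [8] -> 1
Total inversions = 0 + 1 + 1 + 1 = 3
Final answer: 3


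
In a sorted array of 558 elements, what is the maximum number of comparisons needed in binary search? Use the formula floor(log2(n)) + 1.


Binary search halves the search space each step.
Maximum comparisons = floor(log2(558)) + 1
log2(558) = 9.1241
floor(log2(558)) = 9, so 9 + 1 = 10
Final answer: 10


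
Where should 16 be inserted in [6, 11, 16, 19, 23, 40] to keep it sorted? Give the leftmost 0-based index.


List is sorted: [6, 11, 16, 19, 23, 40]
We need the leftmost position where 16 can be inserted, i.e. the first index whose element is >= 16 (or the end of the list if none is).
Binary search with low=0, high=6 (0-based indices):
  low=0, high=6, mid=3: a[3]=19 >= 16, so high = 3
  low=0, high=3, mid=1: a[1]=11 < 16, so low = 2
  low=2, high=3, mid=2: a[2]=16 >= 16, so high = 2
Now low = high = 2, so the insertion index is 2.
Final answer: 2


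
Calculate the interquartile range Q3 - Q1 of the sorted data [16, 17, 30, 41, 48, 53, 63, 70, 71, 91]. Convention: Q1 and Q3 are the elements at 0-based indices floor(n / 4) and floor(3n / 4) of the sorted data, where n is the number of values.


The data has n = 10 elements.
Q1 index = floor(10 / 4) = floor(2.5) = 2; Q3 index = floor(3 * 10 / 4) = floor(7.5) = 7
Q1 = element at index 2 = 30
Q3 = element at index 7 = 70
IQR = 70 - 30 = 40
Final answer: 40


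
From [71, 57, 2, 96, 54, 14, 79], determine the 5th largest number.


Sort descending: [96, 79, 71, 57, 54, 14, 2]
The 5th element (1-indexed) is at index 4.
Value = 54
Final answer: 54


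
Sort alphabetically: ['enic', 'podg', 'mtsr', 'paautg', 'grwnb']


Compare strings character by character (the first differing letter decides):
  'enic' < 'grwnb' since 'e' < 'g' at position 1
  'grwnb' < 'mtsr' since 'g' < 'm' at position 1
  'mtsr' < 'paautg' since 'm' < 'p' at position 1
  'paautg' < 'podg' since 'a' < 'o' at position 2
Chaining these comparisons gives the alphabetical order.
Final answer: ['enic', 'grwnb', 'mtsr', 'paautg', 'podg']


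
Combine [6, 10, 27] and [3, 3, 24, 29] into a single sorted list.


List A: [6, 10, 27]
List B: [3, 3, 24, 29]
Repeatedly compare the front elements and take the smaller:
  6 vs 3 -> take 3
  6 vs 3 -> take 3
  6 vs 24 -> take 6
  10 vs 24 -> take 10
  27 vs 24 -> take 24
  27 vs 29 -> take 27
  A is exhausted; append the rest of B: [29]
Final answer: [3, 3, 6, 10, 24, 27, 29]


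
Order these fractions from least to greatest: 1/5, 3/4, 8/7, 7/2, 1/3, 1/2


Convert to decimal for comparison:
  1/5 = 0.2
  3/4 = 0.75
  8/7 = 1.1429
  7/2 = 3.5
  1/3 = 0.3333
  1/2 = 0.5
Decimals in increasing order: 0.2 < 0.3333 < 0.5 < 0.75 < 1.1429 < 3.5
Writing each back as its fraction gives the sorted order.
Final answer: 1/5, 1/3, 1/2, 3/4, 8/7, 7/2


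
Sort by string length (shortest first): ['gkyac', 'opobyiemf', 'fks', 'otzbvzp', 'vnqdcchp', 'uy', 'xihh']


Compute lengths:
  'gkyac' has length 5
  'opobyiemf' has length 9
  'fks' has length 3
  'otzbvzp' has length 7
  'vnqdcchp' has length 8
  'uy' has length 2
  'xihh' has length 4
Lengths in increasing order: 2 < 3 < 4 < 5 < 7 < 8 < 9
Listing the words in that order gives the answer.
Final answer: ['uy', 'fks', 'xihh', 'gkyac', 'otzbvzp', 'vnqdcchp', 'opobyiemf']


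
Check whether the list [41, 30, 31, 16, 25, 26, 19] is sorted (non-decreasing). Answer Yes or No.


Check consecutive pairs:
  41 <= 30? False
  30 <= 31? True
  31 <= 16? False
  16 <= 25? True
  25 <= 26? True
  26 <= 19? False
3 consecutive pair(s) are out of order, so the list is not sorted.
Final answer: No


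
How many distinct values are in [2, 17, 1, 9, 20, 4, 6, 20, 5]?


List all unique values:
Distinct values: [1, 2, 4, 5, 6, 9, 17, 20]
Count = 8
Final answer: 8


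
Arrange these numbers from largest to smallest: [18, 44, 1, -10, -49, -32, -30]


Original list: [18, 44, 1, -10, -49, -32, -30]
Repeatedly take the largest remaining element:
  Remaining [18, 44, 1, -10, -49, -32, -30] -> largest is 44
  Remaining [18, 1, -10, -49, -32, -30] -> largest is 18
  Remaining [1, -10, -49, -32, -30] -> largest is 1
  Remaining [-10, -49, -32, -30] -> largest is -10
  Remaining [-49, -32, -30] -> largest is -30
  Remaining [-49, -32] -> largest is -32
  Remaining [-49] -> largest is -49
Collecting the picks in order gives the descending list.
Final answer: [44, 18, 1, -10, -30, -32, -49]


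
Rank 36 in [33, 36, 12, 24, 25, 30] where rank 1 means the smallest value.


Sort ascending: [12, 24, 25, 30, 33, 36]
Find 36 in the sorted list.
36 is at position 6 (1-indexed).
Final answer: 6


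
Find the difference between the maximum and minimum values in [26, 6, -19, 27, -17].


Maximum value: 27
Minimum value: -19
Range = 27 - (-19) = 46
Final answer: 46


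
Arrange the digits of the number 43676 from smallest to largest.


The number 43676 has digits: 4, 3, 6, 7, 6
Sorted: 3, 4, 6, 6, 7
Joining the sorted digits gives the result.
Final answer: 34667


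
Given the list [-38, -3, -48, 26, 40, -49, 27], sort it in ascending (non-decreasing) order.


Original list: [-38, -3, -48, 26, 40, -49, 27]
Repeatedly take the smallest remaining element:
  Remaining [-38, -3, -48, 26, 40, -49, 27] -> smallest is -49
  Remaining [-38, -3, -48, 26, 40, 27] -> smallest is -48
  Remaining [-38, -3, 26, 40, 27] -> smallest is -38
  Remaining [-3, 26, 40, 27] -> smallest is -3
  Remaining [26, 40, 27] -> smallest is 26
  Remaining [40, 27] -> smallest is 27
  Remaining [40] -> smallest is 40
Collecting the picks in order gives the sorted list.
Final answer: [-49, -48, -38, -3, 26, 27, 40]


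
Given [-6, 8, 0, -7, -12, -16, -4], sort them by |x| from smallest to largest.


Compute absolute values:
  |-6| = 6
  |8| = 8
  |0| = 0
  |-7| = 7
  |-12| = 12
  |-16| = 16
  |-4| = 4
Absolute values in increasing order: 0 < 4 < 6 < 7 < 8 < 12 < 16
Listing the original numbers in that order gives the answer.
Final answer: [0, -4, -6, -7, 8, -12, -16]


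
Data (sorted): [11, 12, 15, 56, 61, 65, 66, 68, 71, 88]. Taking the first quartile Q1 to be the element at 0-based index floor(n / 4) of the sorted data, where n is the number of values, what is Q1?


The list has n = 10 elements.
Q1 index = floor(10 / 4) = floor(2.5) = 2
Counting from index 0 in the sorted data, the element at index 2 is 15.
Final answer: 15


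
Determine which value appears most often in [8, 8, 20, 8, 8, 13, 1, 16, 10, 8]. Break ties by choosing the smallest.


Count the frequency of each value:
  1 appears 1 time(s)
  8 appears 5 time(s)
  10 appears 1 time(s)
  13 appears 1 time(s)
  16 appears 1 time(s)
  20 appears 1 time(s)
Maximum frequency is 5.
Only 8 reaches that frequency, so it is the mode.
Final answer: 8


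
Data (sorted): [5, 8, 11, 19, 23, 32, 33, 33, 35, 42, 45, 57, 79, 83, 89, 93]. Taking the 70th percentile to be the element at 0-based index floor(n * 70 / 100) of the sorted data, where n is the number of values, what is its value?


The dataset has n = 16 elements.
Index = floor(16 * 70 / 100) = floor(1120 / 100) = floor(11.2) = 11
Counting from index 0 in the sorted data, the element at index 11 is 57.
Final answer: 57


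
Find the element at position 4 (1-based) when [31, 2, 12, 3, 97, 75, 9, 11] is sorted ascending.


Sort ascending: [2, 3, 9, 11, 12, 31, 75, 97]
The 4th element (1-indexed) is at index 3.
Value = 11
Final answer: 11


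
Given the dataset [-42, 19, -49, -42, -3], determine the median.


First, sort the list: [-49, -42, -42, -3, 19]
The list has 5 elements (odd count).
The middle index is 2 (0-based), and the element there is -42.
Final answer: -42


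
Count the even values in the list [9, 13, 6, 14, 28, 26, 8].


Check each element:
  9 is odd
  13 is odd
  6 is even
  14 is even
  28 is even
  26 is even
  8 is even
Evens: [6, 14, 28, 26, 8]
Count of evens = 5
Final answer: 5


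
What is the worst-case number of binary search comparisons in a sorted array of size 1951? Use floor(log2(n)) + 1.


Binary search halves the search space each step.
Maximum comparisons = floor(log2(1951)) + 1
log2(1951) = 10.93
floor(log2(1951)) = 10, so 10 + 1 = 11
Final answer: 11


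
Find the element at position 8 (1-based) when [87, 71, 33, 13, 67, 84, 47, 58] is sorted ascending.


Sort ascending: [13, 33, 47, 58, 67, 71, 84, 87]
The 8th element (1-indexed) is at index 7.
Value = 87
Final answer: 87
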